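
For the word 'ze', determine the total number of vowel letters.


Scanning each character of 'ze':
  Position 1: 'z' -> consonant (running count: 0)
  Position 2: 'e' -> vowel (running count: 1)
Total vowels: 1

1


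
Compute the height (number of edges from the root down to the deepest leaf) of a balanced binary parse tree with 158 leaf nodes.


In a balanced binary tree with n leaves the deepest leaf is ceil(log2(n)) edges below the root.
log2(158) = 7.3038
ceil(7.3038) = 8
height (edges) = 8

8


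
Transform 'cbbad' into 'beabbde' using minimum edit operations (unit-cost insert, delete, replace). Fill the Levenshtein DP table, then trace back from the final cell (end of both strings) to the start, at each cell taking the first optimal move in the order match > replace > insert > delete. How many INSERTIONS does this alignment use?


Edit distance = 5. Backtracking from cell (5, 7) with preference match > replace > insert > delete,
then listing the resulting alignment 'cbbad' -> 'beabbde' left to right:
  Step 1: insert 'b' [insertion #1]
  Step 2: insert 'e' [insertion #2]
  Step 3: replace c->a
  Step 4: keep 'b'
  Step 5: keep 'b'
  Step 6: replace a->d
  Step 7: replace d->e
Total insertions: 2

2


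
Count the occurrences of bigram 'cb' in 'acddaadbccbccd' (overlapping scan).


Scanning 'acddaadbccbccd' for bigram 'cb':
  Position 0: 'ac' -> no
  Position 1: 'cd' -> no
  Position 2: 'dd' -> no
  Position 3: 'da' -> no
  Position 4: 'aa' -> no
  Position 5: 'ad' -> no
  Position 6: 'db' -> no
  Position 7: 'bc' -> no
  Position 8: 'cc' -> no
  Position 9: 'cb' -> MATCH
  Position 10: 'bc' -> no
  Position 11: 'cc' -> no
  Position 12: 'cd' -> no
Total matches: 1

1


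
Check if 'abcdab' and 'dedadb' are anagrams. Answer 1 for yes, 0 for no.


Sort characters of 'abcdab': 'aabbcd'
Sort characters of 'dedadb': 'abddde'
Sorted forms differ -> they are NOT anagrams
Result: 0

0


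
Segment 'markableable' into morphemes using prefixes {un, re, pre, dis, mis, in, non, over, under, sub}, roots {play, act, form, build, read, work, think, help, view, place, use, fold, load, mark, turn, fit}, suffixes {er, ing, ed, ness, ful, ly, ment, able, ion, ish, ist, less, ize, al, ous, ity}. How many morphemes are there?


Segmenting 'markableable' against the inventory:
  'mark' -> root (morpheme 1)
  'able' -> suffix (morpheme 2)
  'able' -> suffix (morpheme 3)
Total morphemes: 3

3


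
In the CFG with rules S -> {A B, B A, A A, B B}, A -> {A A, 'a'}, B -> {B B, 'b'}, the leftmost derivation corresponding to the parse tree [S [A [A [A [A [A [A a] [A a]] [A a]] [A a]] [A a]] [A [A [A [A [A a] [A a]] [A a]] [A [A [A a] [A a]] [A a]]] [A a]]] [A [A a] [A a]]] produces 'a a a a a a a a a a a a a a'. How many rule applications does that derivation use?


Every bracketed nonterminal node [X ...] in the tree is produced by exactly one rule application.
Reading the tree off as a leftmost derivation:
  Step 1: S  =>  A A   (applied S -> A A)
  Step 2: A A  =>  A A A   (applied A -> A A)
  Step 3: A A A  =>  A A A A   (applied A -> A A)
  Step 4: A A A A  =>  A A A A A   (applied A -> A A)
  Step 5: A A A A A  =>  A A A A A A   (applied A -> A A)
  Step 6: A A A A A A  =>  A A A A A A A   (applied A -> A A)
  Step 7: A A A A A A A  =>  a A A A A A A   (applied A -> a)
  Step 8: a A A A A A A  =>  a a A A A A A   (applied A -> a)
  Step 9: a a A A A A A  =>  a a a A A A A   (applied A -> a)
  Step 10: a a a A A A A  =>  a a a a A A A   (applied A -> a)
  Step 11: a a a a A A A  =>  a a a a a A A   (applied A -> a)
  Step 12: a a a a a A A  =>  a a a a a A A A   (applied A -> A A)
  Step 13: a a a a a A A A  =>  a a a a a A A A A   (applied A -> A A)
  Step 14: a a a a a A A A A  =>  a a a a a A A A A A   (applied A -> A A)
  Step 15: a a a a a A A A A A  =>  a a a a a A A A A A A   (applied A -> A A)
  Step 16: a a a a a A A A A A A  =>  a a a a a a A A A A A   (applied A -> a)
  Step 17: a a a a a a A A A A A  =>  a a a a a a a A A A A   (applied A -> a)
  Step 18: a a a a a a a A A A A  =>  a a a a a a a a A A A   (applied A -> a)
  Step 19: a a a a a a a a A A A  =>  a a a a a a a a A A A A   (applied A -> A A)
  Step 20: a a a a a a a a A A A A  =>  a a a a a a a a A A A A A   (applied A -> A A)
  Step 21: a a a a a a a a A A A A A  =>  a a a a a a a a a A A A A   (applied A -> a)
  Step 22: a a a a a a a a a A A A A  =>  a a a a a a a a a a A A A   (applied A -> a)
  Step 23: a a a a a a a a a a A A A  =>  a a a a a a a a a a a A A   (applied A -> a)
  Step 24: a a a a a a a a a a a A A  =>  a a a a a a a a a a a a A   (applied A -> a)
  Step 25: a a a a a a a a a a a a A  =>  a a a a a a a a a a a a A A   (applied A -> A A)
  Step 26: a a a a a a a a a a a a A A  =>  a a a a a a a a a a a a a A   (applied A -> a)
  Step 27: a a a a a a a a a a a a a A  =>  a a a a a a a a a a a a a a   (applied A -> a)
Final yield: a a a a a a a a a a a a a a
Total rewrite steps: 27

27


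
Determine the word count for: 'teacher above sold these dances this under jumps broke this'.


Counting words by splitting on spaces:
  Word 1: 'teacher'
  Word 2: 'above'
  Word 3: 'sold'
  Word 4: 'these'
  Word 5: 'dances'
  Word 6: 'this'
  Word 7: 'under'
  Word 8: 'jumps'
  Word 9: 'broke'
  Word 10: 'this'
Total words: 10

10


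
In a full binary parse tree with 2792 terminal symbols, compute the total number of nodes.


Leaf nodes (terminals): 2792
Internal nodes = n - 1 = 2792 - 1 = 2791
Total = leaves + internal = 2792 + 2791 = 5583

5583


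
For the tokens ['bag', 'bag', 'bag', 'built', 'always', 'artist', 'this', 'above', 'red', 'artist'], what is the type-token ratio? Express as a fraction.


Tokens: 10
Unique types: ('above', 'always', 'artist', 'bag', 'built', 'red', 'this') = 7
TTR = 7/10
Already in lowest terms.

7/10


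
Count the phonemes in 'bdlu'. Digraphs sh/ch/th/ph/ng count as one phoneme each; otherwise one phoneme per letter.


Parsing 'bdlu' greedily, digraphs first:
  'b' -> consonant phoneme (phonemes so far: 1)
  'd' -> consonant phoneme (phonemes so far: 2)
  'l' -> consonant phoneme (phonemes so far: 3)
  'u' -> vowel phoneme (phonemes so far: 4)
Total phonemes: 4

4


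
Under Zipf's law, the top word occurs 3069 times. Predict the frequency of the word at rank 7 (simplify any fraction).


Zipf's law: freq(rank) = f1 / rank
f1 = 3069, rank = 7
freq = 3069 / 7
GCD(3069, 7) = 1
Simplified: 3069/7

3069/7


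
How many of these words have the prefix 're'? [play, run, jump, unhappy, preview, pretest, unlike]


Checking each word for prefix 're':
  'play' -> no (count: 0)
  'run' -> no (count: 0)
  'jump' -> no (count: 0)
  'unhappy' -> no (count: 0)
  'preview' -> no (count: 0)
  'pretest' -> no (count: 0)
  'unlike' -> no (count: 0)
Total with prefix 're': 0

0


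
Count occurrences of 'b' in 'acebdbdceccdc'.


Scanning 'acebdbdceccdc' for 'b':
  Position 3: 'b' -> MATCH (count: 1)
  Position 5: 'b' -> MATCH (count: 2)
Total occurrences of 'b': 2

2


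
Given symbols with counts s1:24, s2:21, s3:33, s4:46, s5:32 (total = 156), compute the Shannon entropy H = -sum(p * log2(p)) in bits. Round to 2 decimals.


Computing entropy H = -sum(p_i * log2(p_i)):
  s1: p = 24/156 = 0.1538, -p*log2(p) = 0.4155
  s2: p = 21/156 = 0.1346, -p*log2(p) = 0.3895
  s3: p = 33/156 = 0.2115, -p*log2(p) = 0.4741
  s4: p = 46/156 = 0.2949, -p*log2(p) = 0.5195
  s5: p = 32/156 = 0.2051, -p*log2(p) = 0.4688
H = sum of terms = 2.2674
Rounded to 2 decimals: 2.27

2.27


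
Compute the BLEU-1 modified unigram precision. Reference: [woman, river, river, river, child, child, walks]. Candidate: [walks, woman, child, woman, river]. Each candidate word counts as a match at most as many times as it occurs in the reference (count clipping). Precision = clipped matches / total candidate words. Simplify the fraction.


Reference word counts: {'child': 2, 'river': 3, 'walks': 1, 'woman': 1}
Checking each candidate word (with clipping):
  'walks' -> in reference (ref count 1, used 1/1) -> match (matches: 1)
  'woman' -> in reference (ref count 1, used 1/1) -> match (matches: 2)
  'child' -> in reference (ref count 2, used 1/2) -> match (matches: 3)
  'woman' -> ref count 1 already used up (1/1) -> clipped, no match (matches: 3)
  'river' -> in reference (ref count 3, used 1/3) -> match (matches: 4)
Clipped matches: 4, Candidate length: 5
Precision = 4/5

4/5


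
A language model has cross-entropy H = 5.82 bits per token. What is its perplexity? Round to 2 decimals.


Perplexity formula: PP = 2^H
H = 5.82
PP = 2^5.82
Decompose: 2^5.82 = 2^5 * 2^0.82
2^5 = 32, 2^0.82 ~ 1.7654060
PP ~ 32 * 1.7654060 = 56.4929920
Rounded to 2 decimals: 56.49

56.49


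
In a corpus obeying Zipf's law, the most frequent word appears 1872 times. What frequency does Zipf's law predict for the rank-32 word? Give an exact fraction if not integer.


Zipf's law: freq(rank) = f1 / rank
f1 = 1872, rank = 32
freq = 1872 / 32
GCD(1872, 32) = 16
Simplified: 117/2

117/2


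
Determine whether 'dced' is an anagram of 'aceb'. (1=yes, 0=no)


Sort characters of 'dced': 'cdde'
Sort characters of 'aceb': 'abce'
Sorted forms differ -> they are NOT anagrams
Result: 0

0


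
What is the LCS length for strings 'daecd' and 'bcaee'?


DP table for LCS of 'daecd' and 'bcaee':
       b  c  a  e  e
    0  0  0  0  0  0
  d 0  0  0  0  0  0
  a 0  0  0  1  1  1
  e 0  0  0  1  2  2
  c 0  0  1  1  2  2
  d 0  0  1  1  2  2
LCS: 'ae'
LCS length = 2

2


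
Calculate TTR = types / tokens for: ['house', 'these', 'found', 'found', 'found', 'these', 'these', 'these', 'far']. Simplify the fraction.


Tokens: 9
Unique types: ('far', 'found', 'house', 'these') = 4
TTR = 4/9
Already in lowest terms.

4/9


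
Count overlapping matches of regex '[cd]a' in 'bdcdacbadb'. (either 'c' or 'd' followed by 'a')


Pattern: [cd]a means either 'c' or 'd' followed by 'a'.
Scanning 'bdcdacbadb' position-by-position:
  Pos 0: window 'bd' -> no
  Pos 1: window 'dc' -> no
  Pos 2: window 'cd' -> no
  Pos 3: window 'da' -> MATCH
  Pos 4: window 'ac' -> no
  Pos 5: window 'cb' -> no
  Pos 6: window 'ba' -> no
  Pos 7: window 'ad' -> no
  Pos 8: window 'db' -> no
  Pos 9: window 'b' -> no
Total matches: 1

1


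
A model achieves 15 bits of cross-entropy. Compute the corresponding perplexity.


Perplexity formula: PP = 2^H
H = 15
PP = 2^15
PP = 2^15 = 32768

32768


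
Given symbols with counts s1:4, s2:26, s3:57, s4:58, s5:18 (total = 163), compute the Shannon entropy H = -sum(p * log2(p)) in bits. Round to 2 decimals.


Computing entropy H = -sum(p_i * log2(p_i)):
  s1: p = 4/163 = 0.0245, -p*log2(p) = 0.1313
  s2: p = 26/163 = 0.1595, -p*log2(p) = 0.4224
  s3: p = 57/163 = 0.3497, -p*log2(p) = 0.5301
  s4: p = 58/163 = 0.3558, -p*log2(p) = 0.5304
  s5: p = 18/163 = 0.1104, -p*log2(p) = 0.3510
H = sum of terms = 1.9652
Rounded to 2 decimals: 1.97

1.97


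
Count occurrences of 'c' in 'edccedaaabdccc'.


Scanning 'edccedaaabdccc' for 'c':
  Position 2: 'c' -> MATCH (count: 1)
  Position 3: 'c' -> MATCH (count: 2)
  Position 11: 'c' -> MATCH (count: 3)
  Position 12: 'c' -> MATCH (count: 4)
  Position 13: 'c' -> MATCH (count: 5)
Total occurrences of 'c': 5

5


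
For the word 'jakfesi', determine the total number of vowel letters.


Scanning each character of 'jakfesi':
  Position 1: 'j' -> consonant (running count: 0)
  Position 2: 'a' -> vowel (running count: 1)
  Position 3: 'k' -> consonant (running count: 1)
  Position 4: 'f' -> consonant (running count: 1)
  Position 5: 'e' -> vowel (running count: 2)
  Position 6: 's' -> consonant (running count: 2)
  Position 7: 'i' -> vowel (running count: 3)
Total vowels: 3

3


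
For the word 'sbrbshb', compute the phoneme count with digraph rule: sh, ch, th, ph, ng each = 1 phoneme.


Parsing 'sbrbshb' greedily, digraphs first:
  's' -> consonant phoneme (phonemes so far: 1)
  'b' -> consonant phoneme (phonemes so far: 2)
  'r' -> consonant phoneme (phonemes so far: 3)
  'b' -> consonant phoneme (phonemes so far: 4)
  'sh' -> digraph (1 consonant phoneme) (phonemes so far: 5)
  'b' -> consonant phoneme (phonemes so far: 6)
Total phonemes: 6

6


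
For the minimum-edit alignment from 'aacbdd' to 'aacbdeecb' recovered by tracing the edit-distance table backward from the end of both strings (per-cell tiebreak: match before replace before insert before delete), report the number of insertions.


Edit distance = 4. Backtracking from cell (6, 9) with preference match > replace > insert > delete,
then listing the resulting alignment 'aacbdd' -> 'aacbdeecb' left to right:
  Step 1: keep 'a'
  Step 2: keep 'a'
  Step 3: keep 'c'
  Step 4: keep 'b'
  Step 5: keep 'd'
  Step 6: insert 'e' [insertion #1]
  Step 7: insert 'e' [insertion #2]
  Step 8: insert 'c' [insertion #3]
  Step 9: replace d->b
Total insertions: 3

3


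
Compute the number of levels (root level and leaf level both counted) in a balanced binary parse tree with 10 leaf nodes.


In a balanced binary tree with n leaves the deepest leaf is ceil(log2(n)) edges below the root,
so counting node levels inclusive of root and leaves gives ceil(log2(n)) + 1 levels.
log2(10) = 3.3219
ceil(3.3219) = 4
levels = 4 + 1 = 5

5


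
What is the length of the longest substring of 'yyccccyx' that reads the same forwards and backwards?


Scanning 'yyccccyx' for palindromic substrings.
Substring at positions 1-6: 'yccccy'.
Check: reverse('yccccy') = 'yccccy' -> palindrome confirmed.
Neighbouring characters ('y' / 'x') break symmetry, so it cannot extend further.
No longer palindromic substring exists; longest length = 6

6


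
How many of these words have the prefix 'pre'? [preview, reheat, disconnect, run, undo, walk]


Checking each word for prefix 'pre':
  'preview' -> YES, starts with 'pre' (count: 1)
  'reheat' -> no (count: 1)
  'disconnect' -> no (count: 1)
  'run' -> no (count: 1)
  'undo' -> no (count: 1)
  'walk' -> no (count: 1)
Total with prefix 'pre': 1

1


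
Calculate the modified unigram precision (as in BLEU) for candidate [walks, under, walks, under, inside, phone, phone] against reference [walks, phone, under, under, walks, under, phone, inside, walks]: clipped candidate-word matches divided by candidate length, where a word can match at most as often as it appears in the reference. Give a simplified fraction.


Reference word counts: {'inside': 1, 'phone': 2, 'under': 3, 'walks': 3}
Checking each candidate word (with clipping):
  'walks' -> in reference (ref count 3, used 1/3) -> match (matches: 1)
  'under' -> in reference (ref count 3, used 1/3) -> match (matches: 2)
  'walks' -> in reference (ref count 3, used 2/3) -> match (matches: 3)
  'under' -> in reference (ref count 3, used 2/3) -> match (matches: 4)
  'inside' -> in reference (ref count 1, used 1/1) -> match (matches: 5)
  'phone' -> in reference (ref count 2, used 1/2) -> match (matches: 6)
  'phone' -> in reference (ref count 2, used 2/2) -> match (matches: 7)
Clipped matches: 7, Candidate length: 7
Precision = 7/7 = 1

1


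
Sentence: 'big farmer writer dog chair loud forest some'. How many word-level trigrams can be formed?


Word trigrams from [8] words:
  Trigram 1: (big farmer writer)
  Trigram 2: (farmer writer dog)
  Trigram 3: (writer dog chair)
  Trigram 4: (dog chair loud)
  Trigram 5: (chair loud forest)
  Trigram 6: (loud forest some)
Total word trigrams: 8 - 2 = 6

6


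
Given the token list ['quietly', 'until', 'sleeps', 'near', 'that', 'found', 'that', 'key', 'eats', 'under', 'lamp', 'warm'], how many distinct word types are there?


Listing all tokens and tracking unique types:
  Token 1: 'quietly' -> NEW (unique so far: 1)
  Token 2: 'until' -> NEW (unique so far: 2)
  Token 3: 'sleeps' -> NEW (unique so far: 3)
  Token 4: 'near' -> NEW (unique so far: 4)
  Token 5: 'that' -> NEW (unique so far: 5)
  Token 6: 'found' -> NEW (unique so far: 6)
  Token 7: 'that' -> duplicate (unique so far: 6)
  Token 8: 'key' -> NEW (unique so far: 7)
  Token 9: 'eats' -> NEW (unique so far: 8)
  Token 10: 'under' -> NEW (unique so far: 9)
  Token 11: 'lamp' -> NEW (unique so far: 10)
  Token 12: 'warm' -> NEW (unique so far: 11)
Unique types: ('eats', 'found', 'key', 'lamp', 'near', 'quietly', 'sleeps', 'that', 'under', 'until', 'warm')
Vocabulary size: 11

11


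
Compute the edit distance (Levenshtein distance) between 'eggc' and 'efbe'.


Building DP table for s1='eggc' (len 4) and s2='efbe' (len 4):
       e  f  b  e
    0  1  2  3  4
  e 1  0  1  2  3
  g 2  1  1  2  3
  g 3  2  2  2  3
  c 4  3  3  3  3
Edit distance = dp[4][4] = 3

3


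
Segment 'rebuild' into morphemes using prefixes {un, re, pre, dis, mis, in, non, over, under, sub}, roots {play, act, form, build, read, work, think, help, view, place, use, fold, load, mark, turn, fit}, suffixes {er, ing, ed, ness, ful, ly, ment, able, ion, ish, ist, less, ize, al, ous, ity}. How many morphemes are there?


Segmenting 'rebuild' against the inventory:
  're' -> prefix (morpheme 1)
  'build' -> root (morpheme 2)
Total morphemes: 2

2


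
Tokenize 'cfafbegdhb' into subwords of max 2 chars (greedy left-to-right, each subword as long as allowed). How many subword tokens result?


'cfafbegdhb' has 10 characters.
Chunking with max size 2:
  Chunk 1: 'cf' (positions 0-1)
  Chunk 2: 'af' (positions 2-3)
  Chunk 3: 'be' (positions 4-5)
  Chunk 4: 'gd' (positions 6-7)
  Chunk 5: 'hb' (positions 8-9)
Total chunks: ceil(10 / 2) = 5

5


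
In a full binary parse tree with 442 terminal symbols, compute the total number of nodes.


Leaf nodes (terminals): 442
Internal nodes = n - 1 = 442 - 1 = 441
Total = leaves + internal = 442 + 441 = 883

883


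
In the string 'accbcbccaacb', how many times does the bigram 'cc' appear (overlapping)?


Scanning 'accbcbccaacb' for bigram 'cc':
  Position 0: 'ac' -> no
  Position 1: 'cc' -> MATCH
  Position 2: 'cb' -> no
  Position 3: 'bc' -> no
  Position 4: 'cb' -> no
  Position 5: 'bc' -> no
  Position 6: 'cc' -> MATCH
  Position 7: 'ca' -> no
  Position 8: 'aa' -> no
  Position 9: 'ac' -> no
  Position 10: 'cb' -> no
Total matches: 2

2


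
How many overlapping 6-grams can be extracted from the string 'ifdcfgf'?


String 'ifdcfgf' has length L = 7.
Number of overlapping n-grams = L - n + 1
Substituting: 7 - 6 + 1 = 2

2


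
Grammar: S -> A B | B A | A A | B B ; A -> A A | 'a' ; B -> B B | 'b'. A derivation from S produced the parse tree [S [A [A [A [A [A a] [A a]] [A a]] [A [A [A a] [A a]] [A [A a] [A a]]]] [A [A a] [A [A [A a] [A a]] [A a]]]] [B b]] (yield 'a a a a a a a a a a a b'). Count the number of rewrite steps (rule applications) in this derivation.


Every bracketed nonterminal node [X ...] in the tree is produced by exactly one rule application.
Reading the tree off as a leftmost derivation:
  Step 1: S  =>  A B   (applied S -> A B)
  Step 2: A B  =>  A A B   (applied A -> A A)
  Step 3: A A B  =>  A A A B   (applied A -> A A)
  Step 4: A A A B  =>  A A A A B   (applied A -> A A)
  Step 5: A A A A B  =>  A A A A A B   (applied A -> A A)
  Step 6: A A A A A B  =>  a A A A A B   (applied A -> a)
  Step 7: a A A A A B  =>  a a A A A B   (applied A -> a)
  Step 8: a a A A A B  =>  a a a A A B   (applied A -> a)
  Step 9: a a a A A B  =>  a a a A A A B   (applied A -> A A)
  Step 10: a a a A A A B  =>  a a a A A A A B   (applied A -> A A)
  Step 11: a a a A A A A B  =>  a a a a A A A B   (applied A -> a)
  Step 12: a a a a A A A B  =>  a a a a a A A B   (applied A -> a)
  Step 13: a a a a a A A B  =>  a a a a a A A A B   (applied A -> A A)
  Step 14: a a a a a A A A B  =>  a a a a a a A A B   (applied A -> a)
  Step 15: a a a a a a A A B  =>  a a a a a a a A B   (applied A -> a)
  Step 16: a a a a a a a A B  =>  a a a a a a a A A B   (applied A -> A A)
  Step 17: a a a a a a a A A B  =>  a a a a a a a a A B   (applied A -> a)
  Step 18: a a a a a a a a A B  =>  a a a a a a a a A A B   (applied A -> A A)
  Step 19: a a a a a a a a A A B  =>  a a a a a a a a A A A B   (applied A -> A A)
  Step 20: a a a a a a a a A A A B  =>  a a a a a a a a a A A B   (applied A -> a)
  Step 21: a a a a a a a a a A A B  =>  a a a a a a a a a a A B   (applied A -> a)
  Step 22: a a a a a a a a a a A B  =>  a a a a a a a a a a a B   (applied A -> a)
  Step 23: a a a a a a a a a a a B  =>  a a a a a a a a a a a b   (applied B -> b)
Final yield: a a a a a a a a a a a b
Total rewrite steps: 23

23


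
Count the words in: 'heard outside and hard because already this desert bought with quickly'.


Counting words by splitting on spaces:
  Word 1: 'heard'
  Word 2: 'outside'
  Word 3: 'and'
  Word 4: 'hard'
  Word 5: 'because'
  Word 6: 'already'
  Word 7: 'this'
  Word 8: 'desert'
  Word 9: 'bought'
  Word 10: 'with'
  Word 11: 'quickly'
Total words: 11

11


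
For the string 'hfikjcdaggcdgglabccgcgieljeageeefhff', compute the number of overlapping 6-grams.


String 'hfikjcdaggcdgglabccgcgieljeageeefhff' has length L = 36.
Number of overlapping n-grams = L - n + 1
Substituting: 36 - 6 + 1 = 31

31


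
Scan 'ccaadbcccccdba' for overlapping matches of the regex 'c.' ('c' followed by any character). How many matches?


Pattern: c. means 'c' followed by any character.
Scanning 'ccaadbcccccdba' position-by-position:
  Pos 0: window 'cc' -> MATCH
  Pos 1: window 'ca' -> MATCH
  Pos 2: window 'aa' -> no
  Pos 3: window 'ad' -> no
  Pos 4: window 'db' -> no
  Pos 5: window 'bc' -> no
  Pos 6: window 'cc' -> MATCH
  Pos 7: window 'cc' -> MATCH
  Pos 8: window 'cc' -> MATCH
  Pos 9: window 'cc' -> MATCH
  Pos 10: window 'cd' -> MATCH
  Pos 11: window 'db' -> no
  Pos 12: window 'ba' -> no
  Pos 13: window 'a' -> no
Total matches: 7

7


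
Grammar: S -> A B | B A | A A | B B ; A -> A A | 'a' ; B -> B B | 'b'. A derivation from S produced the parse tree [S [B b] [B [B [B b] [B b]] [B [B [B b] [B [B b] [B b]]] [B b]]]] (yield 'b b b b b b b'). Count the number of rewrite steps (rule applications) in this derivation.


Every bracketed nonterminal node [X ...] in the tree is produced by exactly one rule application.
Reading the tree off as a leftmost derivation:
  Step 1: S  =>  B B   (applied S -> B B)
  Step 2: B B  =>  b B   (applied B -> b)
  Step 3: b B  =>  b B B   (applied B -> B B)
  Step 4: b B B  =>  b B B B   (applied B -> B B)
  Step 5: b B B B  =>  b b B B   (applied B -> b)
  Step 6: b b B B  =>  b b b B   (applied B -> b)
  Step 7: b b b B  =>  b b b B B   (applied B -> B B)
  Step 8: b b b B B  =>  b b b B B B   (applied B -> B B)
  Step 9: b b b B B B  =>  b b b b B B   (applied B -> b)
  Step 10: b b b b B B  =>  b b b b B B B   (applied B -> B B)
  Step 11: b b b b B B B  =>  b b b b b B B   (applied B -> b)
  Step 12: b b b b b B B  =>  b b b b b b B   (applied B -> b)
  Step 13: b b b b b b B  =>  b b b b b b b   (applied B -> b)
Final yield: b b b b b b b
Total rewrite steps: 13

13


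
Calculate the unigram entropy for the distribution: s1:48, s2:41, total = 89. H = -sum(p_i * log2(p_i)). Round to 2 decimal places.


Computing entropy H = -sum(p_i * log2(p_i)):
  s1: p = 48/89 = 0.5393, -p*log2(p) = 0.4804
  s2: p = 41/89 = 0.4607, -p*log2(p) = 0.5151
H = sum of terms = 0.9955
Rounded to 2 decimals: 1.00

1.00


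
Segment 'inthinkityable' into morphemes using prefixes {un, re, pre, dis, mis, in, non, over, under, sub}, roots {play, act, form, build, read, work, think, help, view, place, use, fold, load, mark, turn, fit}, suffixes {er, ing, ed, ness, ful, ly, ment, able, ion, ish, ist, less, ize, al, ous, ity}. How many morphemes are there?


Segmenting 'inthinkityable' against the inventory:
  'in' -> prefix (morpheme 1)
  'think' -> root (morpheme 2)
  'ity' -> suffix (morpheme 3)
  'able' -> suffix (morpheme 4)
Total morphemes: 4

4


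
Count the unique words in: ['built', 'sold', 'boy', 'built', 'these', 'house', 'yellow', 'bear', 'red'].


Listing all tokens and tracking unique types:
  Token 1: 'built' -> NEW (unique so far: 1)
  Token 2: 'sold' -> NEW (unique so far: 2)
  Token 3: 'boy' -> NEW (unique so far: 3)
  Token 4: 'built' -> duplicate (unique so far: 3)
  Token 5: 'these' -> NEW (unique so far: 4)
  Token 6: 'house' -> NEW (unique so far: 5)
  Token 7: 'yellow' -> NEW (unique so far: 6)
  Token 8: 'bear' -> NEW (unique so far: 7)
  Token 9: 'red' -> NEW (unique so far: 8)
Unique types: ('bear', 'boy', 'built', 'house', 'red', 'sold', 'these', 'yellow')
Vocabulary size: 8

8


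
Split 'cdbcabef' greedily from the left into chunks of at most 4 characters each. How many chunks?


'cdbcabef' has 8 characters.
Chunking with max size 4:
  Chunk 1: 'cdbc' (positions 0-3)
  Chunk 2: 'abef' (positions 4-7)
Total chunks: ceil(8 / 4) = 2

2


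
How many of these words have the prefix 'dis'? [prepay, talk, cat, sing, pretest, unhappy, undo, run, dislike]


Checking each word for prefix 'dis':
  'prepay' -> no (count: 0)
  'talk' -> no (count: 0)
  'cat' -> no (count: 0)
  'sing' -> no (count: 0)
  'pretest' -> no (count: 0)
  'unhappy' -> no (count: 0)
  'undo' -> no (count: 0)
  'run' -> no (count: 0)
  'dislike' -> YES, starts with 'dis' (count: 1)
Total with prefix 'dis': 1

1


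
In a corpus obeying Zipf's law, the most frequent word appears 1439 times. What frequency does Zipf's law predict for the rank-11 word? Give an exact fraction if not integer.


Zipf's law: freq(rank) = f1 / rank
f1 = 1439, rank = 11
freq = 1439 / 11
GCD(1439, 11) = 1
Simplified: 1439/11

1439/11


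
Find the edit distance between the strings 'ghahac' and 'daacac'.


Building DP table for s1='ghahac' (len 6) and s2='daacac' (len 6):
       d  a  a  c  a  c
    0  1  2  3  4  5  6
  g 1  1  2  3  4  5  6
  h 2  2  2  3  4  5  6
  a 3  3  2  2  3  4  5
  h 4  4  3  3  3  4  5
  a 5  5  4  3  4  3  4
  c 6  6  5  4  3  4  3
Edit distance = dp[6][6] = 3

3


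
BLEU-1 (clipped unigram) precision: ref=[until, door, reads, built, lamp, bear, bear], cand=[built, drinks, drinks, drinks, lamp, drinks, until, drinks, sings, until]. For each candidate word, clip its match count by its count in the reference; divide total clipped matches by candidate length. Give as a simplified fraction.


Reference word counts: {'bear': 2, 'built': 1, 'door': 1, 'lamp': 1, 'reads': 1, 'until': 1}
Checking each candidate word (with clipping):
  'built' -> in reference (ref count 1, used 1/1) -> match (matches: 1)
  'drinks' -> not in reference -> no match (matches: 1)
  'drinks' -> not in reference -> no match (matches: 1)
  'drinks' -> not in reference -> no match (matches: 1)
  'lamp' -> in reference (ref count 1, used 1/1) -> match (matches: 2)
  'drinks' -> not in reference -> no match (matches: 2)
  'until' -> in reference (ref count 1, used 1/1) -> match (matches: 3)
  'drinks' -> not in reference -> no match (matches: 3)
  'sings' -> not in reference -> no match (matches: 3)
  'until' -> ref count 1 already used up (1/1) -> clipped, no match (matches: 3)
Clipped matches: 3, Candidate length: 10
Precision = 3/10

3/10


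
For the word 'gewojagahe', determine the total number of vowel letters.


Scanning each character of 'gewojagahe':
  Position 1: 'g' -> consonant (running count: 0)
  Position 2: 'e' -> vowel (running count: 1)
  Position 3: 'w' -> consonant (running count: 1)
  Position 4: 'o' -> vowel (running count: 2)
  Position 5: 'j' -> consonant (running count: 2)
  Position 6: 'a' -> vowel (running count: 3)
  Position 7: 'g' -> consonant (running count: 3)
  Position 8: 'a' -> vowel (running count: 4)
  Position 9: 'h' -> consonant (running count: 4)
  Position 10: 'e' -> vowel (running count: 5)
Total vowels: 5

5


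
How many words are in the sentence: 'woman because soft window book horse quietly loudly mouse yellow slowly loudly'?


Counting words by splitting on spaces:
  Word 1: 'woman'
  Word 2: 'because'
  Word 3: 'soft'
  Word 4: 'window'
  Word 5: 'book'
  Word 6: 'horse'
  Word 7: 'quietly'
  Word 8: 'loudly'
  Word 9: 'mouse'
  Word 10: 'yellow'
  Word 11: 'slowly'
  Word 12: 'loudly'
Total words: 12

12


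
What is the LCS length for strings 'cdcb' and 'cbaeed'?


DP table for LCS of 'cdcb' and 'cbaeed':
       c  b  a  e  e  d
    0  0  0  0  0  0  0
  c 0  1  1  1  1  1  1
  d 0  1  1  1  1  1  2
  c 0  1  1  1  1  1  2
  b 0  1  2  2  2  2  2
LCS: 'cd'
LCS length = 2

2


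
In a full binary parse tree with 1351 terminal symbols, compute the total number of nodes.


Leaf nodes (terminals): 1351
Internal nodes = n - 1 = 1351 - 1 = 1350
Total = leaves + internal = 1351 + 1350 = 2701

2701


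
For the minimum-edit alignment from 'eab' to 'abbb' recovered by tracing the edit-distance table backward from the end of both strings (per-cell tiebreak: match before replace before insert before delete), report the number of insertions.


Edit distance = 3. Backtracking from cell (3, 4) with preference match > replace > insert > delete,
then listing the resulting alignment 'eab' -> 'abbb' left to right:
  Step 1: insert 'a' [insertion #1]
  Step 2: replace e->b
  Step 3: replace a->b
  Step 4: keep 'b'
Total insertions: 1

1


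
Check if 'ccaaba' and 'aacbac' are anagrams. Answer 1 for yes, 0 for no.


Sort characters of 'ccaaba': 'aaabcc'
Sort characters of 'aacbac': 'aaabcc'
Sorted forms match -> they ARE anagrams
Result: 1

1


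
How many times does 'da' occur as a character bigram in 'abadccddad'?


Scanning 'abadccddad' for bigram 'da':
  Position 0: 'ab' -> no
  Position 1: 'ba' -> no
  Position 2: 'ad' -> no
  Position 3: 'dc' -> no
  Position 4: 'cc' -> no
  Position 5: 'cd' -> no
  Position 6: 'dd' -> no
  Position 7: 'da' -> MATCH
  Position 8: 'ad' -> no
Total matches: 1

1


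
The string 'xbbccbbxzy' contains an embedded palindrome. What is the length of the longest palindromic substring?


Scanning 'xbbccbbxzy' for palindromic substrings.
Substring at positions 0-7: 'xbbccbbx'.
Check: reverse('xbbccbbx') = 'xbbccbbx' -> palindrome confirmed.
Neighbouring characters ('-' / 'z') break symmetry, so it cannot extend further.
No longer palindromic substring exists; longest length = 8

8


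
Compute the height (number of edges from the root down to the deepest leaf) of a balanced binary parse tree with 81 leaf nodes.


In a balanced binary tree with n leaves the deepest leaf is ceil(log2(n)) edges below the root.
log2(81) = 6.3399
ceil(6.3399) = 7
height (edges) = 7

7


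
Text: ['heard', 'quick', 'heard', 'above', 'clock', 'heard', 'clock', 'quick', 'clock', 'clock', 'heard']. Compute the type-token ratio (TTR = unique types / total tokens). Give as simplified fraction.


Tokens: 11
Unique types: ('above', 'clock', 'heard', 'quick') = 4
TTR = 4/11
Already in lowest terms.

4/11


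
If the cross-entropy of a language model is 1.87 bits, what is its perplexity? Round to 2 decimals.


Perplexity formula: PP = 2^H
H = 1.87
PP = 2^1.87
Decompose: 2^1.87 = 2^1 * 2^0.87
2^1 = 2, 2^0.87 ~ 1.8276629
PP ~ 2 * 1.8276629 = 3.6553258
Rounded to 2 decimals: 3.66

3.66


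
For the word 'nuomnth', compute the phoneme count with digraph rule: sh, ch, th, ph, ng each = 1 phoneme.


Parsing 'nuomnth' greedily, digraphs first:
  'n' -> consonant phoneme (phonemes so far: 1)
  'u' -> vowel phoneme (phonemes so far: 2)
  'o' -> vowel phoneme (phonemes so far: 3)
  'm' -> consonant phoneme (phonemes so far: 4)
  'n' -> consonant phoneme (phonemes so far: 5)
  'th' -> digraph (1 consonant phoneme) (phonemes so far: 6)
Total phonemes: 6

6


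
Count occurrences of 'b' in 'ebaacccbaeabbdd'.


Scanning 'ebaacccbaeabbdd' for 'b':
  Position 1: 'b' -> MATCH (count: 1)
  Position 7: 'b' -> MATCH (count: 2)
  Position 11: 'b' -> MATCH (count: 3)
  Position 12: 'b' -> MATCH (count: 4)
Total occurrences of 'b': 4

4


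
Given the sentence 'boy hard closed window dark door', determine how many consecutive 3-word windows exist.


Word trigrams from [6] words:
  Trigram 1: (boy hard closed)
  Trigram 2: (hard closed window)
  Trigram 3: (closed window dark)
  Trigram 4: (window dark door)
Total word trigrams: 6 - 2 = 4

4


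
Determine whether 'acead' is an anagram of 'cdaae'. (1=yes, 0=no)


Sort characters of 'acead': 'aacde'
Sort characters of 'cdaae': 'aacde'
Sorted forms match -> they ARE anagrams
Result: 1

1


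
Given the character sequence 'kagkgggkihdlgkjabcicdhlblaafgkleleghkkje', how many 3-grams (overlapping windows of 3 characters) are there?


String 'kagkgggkihdlgkjabcicdhlblaafgkleleghkkje' has length L = 40.
Number of overlapping n-grams = L - n + 1
Substituting: 40 - 3 + 1 = 38

38


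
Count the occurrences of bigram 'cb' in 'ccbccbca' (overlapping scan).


Scanning 'ccbccbca' for bigram 'cb':
  Position 0: 'cc' -> no
  Position 1: 'cb' -> MATCH
  Position 2: 'bc' -> no
  Position 3: 'cc' -> no
  Position 4: 'cb' -> MATCH
  Position 5: 'bc' -> no
  Position 6: 'ca' -> no
Total matches: 2

2


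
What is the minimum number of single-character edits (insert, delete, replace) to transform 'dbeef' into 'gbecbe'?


Building DP table for s1='dbeef' (len 5) and s2='gbecbe' (len 6):
       g  b  e  c  b  e
    0  1  2  3  4  5  6
  d 1  1  2  3  4  5  6
  b 2  2  1  2  3  4  5
  e 3  3  2  1  2  3  4
  e 4  4  3  2  2  3  3
  f 5  5  4  3  3  3  4
Edit distance = dp[5][6] = 4

4


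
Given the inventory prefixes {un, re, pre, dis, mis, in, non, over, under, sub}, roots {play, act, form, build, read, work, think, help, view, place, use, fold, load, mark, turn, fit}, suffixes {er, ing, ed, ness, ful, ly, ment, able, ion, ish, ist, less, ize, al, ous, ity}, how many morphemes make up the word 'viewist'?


Segmenting 'viewist' against the inventory:
  'view' -> root (morpheme 1)
  'ist' -> suffix (morpheme 2)
Total morphemes: 2

2


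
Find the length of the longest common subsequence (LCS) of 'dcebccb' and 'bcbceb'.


DP table for LCS of 'dcebccb' and 'bcbceb':
       b  c  b  c  e  b
    0  0  0  0  0  0  0
  d 0  0  0  0  0  0  0
  c 0  0  1  1  1  1  1
  e 0  0  1  1  1  2  2
  b 0  1  1  2  2  2  3
  c 0  1  2  2  3  3  3
  c 0  1  2  2  3  3  3
  b 0  1  2  3  3  3  4
LCS: 'cbcb'
LCS length = 4

4


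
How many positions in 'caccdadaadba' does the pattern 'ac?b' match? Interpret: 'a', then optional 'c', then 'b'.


Pattern: ac?b means 'a', then optional 'c', then 'b'.
Scanning 'caccdadaadba' position-by-position:
  Pos 0: window 'cac' -> no
  Pos 1: window 'acc' -> no
  Pos 2: window 'ccd' -> no
  Pos 3: window 'cda' -> no
  Pos 4: window 'dad' -> no
  Pos 5: window 'ada' -> no
  Pos 6: window 'daa' -> no
  Pos 7: window 'aad' -> no
  Pos 8: window 'adb' -> no
  Pos 9: window 'dba' -> no
  Pos 10: window 'ba' -> no
  Pos 11: window 'a' -> no
Total matches: 0

0


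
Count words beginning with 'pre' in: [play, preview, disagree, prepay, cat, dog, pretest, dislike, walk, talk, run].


Checking each word for prefix 'pre':
  'play' -> no (count: 0)
  'preview' -> YES, starts with 'pre' (count: 1)
  'disagree' -> no (count: 1)
  'prepay' -> YES, starts with 'pre' (count: 2)
  'cat' -> no (count: 2)
  'dog' -> no (count: 2)
  'pretest' -> YES, starts with 'pre' (count: 3)
  'dislike' -> no (count: 3)
  'walk' -> no (count: 3)
  'talk' -> no (count: 3)
  'run' -> no (count: 3)
Total with prefix 'pre': 3

3


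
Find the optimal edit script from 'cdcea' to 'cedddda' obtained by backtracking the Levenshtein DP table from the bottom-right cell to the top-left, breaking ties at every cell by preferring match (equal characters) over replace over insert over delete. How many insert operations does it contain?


Edit distance = 4. Backtracking from cell (5, 7) with preference match > replace > insert > delete,
then listing the resulting alignment 'cdcea' -> 'cedddda' left to right:
  Step 1: keep 'c'
  Step 2: insert 'e' [insertion #1]
  Step 3: insert 'd' [insertion #2]
  Step 4: keep 'd'
  Step 5: replace c->d
  Step 6: replace e->d
  Step 7: keep 'a'
Total insertions: 2

2


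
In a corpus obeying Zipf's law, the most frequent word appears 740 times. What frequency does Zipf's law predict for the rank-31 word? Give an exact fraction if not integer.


Zipf's law: freq(rank) = f1 / rank
f1 = 740, rank = 31
freq = 740 / 31
GCD(740, 31) = 1
Simplified: 740/31

740/31


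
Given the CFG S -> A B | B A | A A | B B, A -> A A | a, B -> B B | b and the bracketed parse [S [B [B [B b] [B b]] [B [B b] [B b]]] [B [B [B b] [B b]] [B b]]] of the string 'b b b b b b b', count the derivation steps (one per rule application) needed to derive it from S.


Every bracketed nonterminal node [X ...] in the tree is produced by exactly one rule application.
Reading the tree off as a leftmost derivation:
  Step 1: S  =>  B B   (applied S -> B B)
  Step 2: B B  =>  B B B   (applied B -> B B)
  Step 3: B B B  =>  B B B B   (applied B -> B B)
  Step 4: B B B B  =>  b B B B   (applied B -> b)
  Step 5: b B B B  =>  b b B B   (applied B -> b)
  Step 6: b b B B  =>  b b B B B   (applied B -> B B)
  Step 7: b b B B B  =>  b b b B B   (applied B -> b)
  Step 8: b b b B B  =>  b b b b B   (applied B -> b)
  Step 9: b b b b B  =>  b b b b B B   (applied B -> B B)
  Step 10: b b b b B B  =>  b b b b B B B   (applied B -> B B)
  Step 11: b b b b B B B  =>  b b b b b B B   (applied B -> b)
  Step 12: b b b b b B B  =>  b b b b b b B   (applied B -> b)
  Step 13: b b b b b b B  =>  b b b b b b b   (applied B -> b)
Final yield: b b b b b b b
Total rewrite steps: 13

13


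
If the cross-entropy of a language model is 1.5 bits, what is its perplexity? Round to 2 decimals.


Perplexity formula: PP = 2^H
H = 1.5
PP = 2^1.5
Decompose: 2^1.5 = 2^1 * 2^0.5 = 2^1 * sqrt(2)
2^1 = 2, sqrt(2) ~ 1.4142136
PP ~ 2 * 1.4142136 = 2.8284272
Rounded to 2 decimals: 2.83

2.83


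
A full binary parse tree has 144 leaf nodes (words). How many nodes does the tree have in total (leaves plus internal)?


Leaf nodes (terminals): 144
Internal nodes = n - 1 = 144 - 1 = 143
Total = leaves + internal = 144 + 143 = 287

287


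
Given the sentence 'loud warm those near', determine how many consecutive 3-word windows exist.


Word trigrams from [4] words:
  Trigram 1: (loud warm those)
  Trigram 2: (warm those near)
Total word trigrams: 4 - 2 = 2

2


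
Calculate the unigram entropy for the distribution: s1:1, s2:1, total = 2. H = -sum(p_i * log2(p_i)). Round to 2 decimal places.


Computing entropy H = -sum(p_i * log2(p_i)):
  s1: p = 1/2 = 0.5000, -p*log2(p) = 0.5000
  s2: p = 1/2 = 0.5000, -p*log2(p) = 0.5000
H = sum of terms = 1.0000
Rounded to 2 decimals: 1.00

1.00


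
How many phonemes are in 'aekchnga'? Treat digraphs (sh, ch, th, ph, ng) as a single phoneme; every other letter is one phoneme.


Parsing 'aekchnga' greedily, digraphs first:
  'a' -> vowel phoneme (phonemes so far: 1)
  'e' -> vowel phoneme (phonemes so far: 2)
  'k' -> consonant phoneme (phonemes so far: 3)
  'ch' -> digraph (1 consonant phoneme) (phonemes so far: 4)
  'ng' -> digraph (1 consonant phoneme) (phonemes so far: 5)
  'a' -> vowel phoneme (phonemes so far: 6)
Total phonemes: 6

6


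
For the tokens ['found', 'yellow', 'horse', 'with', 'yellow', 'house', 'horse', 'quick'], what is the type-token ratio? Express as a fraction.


Tokens: 8
Unique types: ('found', 'horse', 'house', 'quick', 'with', 'yellow') = 6
TTR = 6/8
Simplify: divide both by 2 -> 3/4
TTR = 3/4

3/4


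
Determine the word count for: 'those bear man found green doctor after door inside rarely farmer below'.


Counting words by splitting on spaces:
  Word 1: 'those'
  Word 2: 'bear'
  Word 3: 'man'
  Word 4: 'found'
  Word 5: 'green'
  Word 6: 'doctor'
  Word 7: 'after'
  Word 8: 'door'
  Word 9: 'inside'
  Word 10: 'rarely'
  Word 11: 'farmer'
  Word 12: 'below'
Total words: 12

12


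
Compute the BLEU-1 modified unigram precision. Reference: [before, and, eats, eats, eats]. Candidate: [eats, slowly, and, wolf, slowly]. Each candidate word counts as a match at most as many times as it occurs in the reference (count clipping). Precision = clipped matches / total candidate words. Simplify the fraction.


Reference word counts: {'and': 1, 'before': 1, 'eats': 3}
Checking each candidate word (with clipping):
  'eats' -> in reference (ref count 3, used 1/3) -> match (matches: 1)
  'slowly' -> not in reference -> no match (matches: 1)
  'and' -> in reference (ref count 1, used 1/1) -> match (matches: 2)
  'wolf' -> not in reference -> no match (matches: 2)
  'slowly' -> not in reference -> no match (matches: 2)
Clipped matches: 2, Candidate length: 5
Precision = 2/5

2/5
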